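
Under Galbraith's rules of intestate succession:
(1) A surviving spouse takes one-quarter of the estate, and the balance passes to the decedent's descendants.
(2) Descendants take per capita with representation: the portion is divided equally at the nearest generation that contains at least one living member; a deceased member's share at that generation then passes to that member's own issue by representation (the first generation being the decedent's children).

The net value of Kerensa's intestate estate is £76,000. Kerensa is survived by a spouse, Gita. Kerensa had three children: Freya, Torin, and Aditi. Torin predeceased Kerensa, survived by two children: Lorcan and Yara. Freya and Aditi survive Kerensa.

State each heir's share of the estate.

Gita takes one-quarter of £76,000 = £19,000. The remaining £57,000 passes to the descendants.
The descendants' portion (£57,000) is divided into 3 shares of £19,000: Freya and Aditi each take £19,000; Torin's £19,000 share passes to Torin's issue.
Torin's share (£19,000) is divided into 2 shares of £9,500: Lorcan and Yara each take £9,500.

Gita: £19,000; Freya: £19,000; Lorcan: £9,500; Yara: £9,500; Aditi: £19,000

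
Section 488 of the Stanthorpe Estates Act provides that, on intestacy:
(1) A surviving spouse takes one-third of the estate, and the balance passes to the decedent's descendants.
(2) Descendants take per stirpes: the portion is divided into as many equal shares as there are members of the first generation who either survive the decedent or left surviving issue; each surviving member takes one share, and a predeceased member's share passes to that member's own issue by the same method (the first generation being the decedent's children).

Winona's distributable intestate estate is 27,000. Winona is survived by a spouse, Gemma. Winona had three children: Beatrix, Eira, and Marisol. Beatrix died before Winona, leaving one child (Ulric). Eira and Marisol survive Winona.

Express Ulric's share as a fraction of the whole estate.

Gemma takes one-third of 27,000 = 9,000. The remaining 18,000 passes to the descendants.
The descendants' portion (18,000) is divided into 3 shares of 6,000: Eira and Marisol each take 6,000; Beatrix's 6,000 share passes to Beatrix's issue.
Beatrix's share (6,000) passes entirely to Ulric.

Ulric receives 2/9 of the estate.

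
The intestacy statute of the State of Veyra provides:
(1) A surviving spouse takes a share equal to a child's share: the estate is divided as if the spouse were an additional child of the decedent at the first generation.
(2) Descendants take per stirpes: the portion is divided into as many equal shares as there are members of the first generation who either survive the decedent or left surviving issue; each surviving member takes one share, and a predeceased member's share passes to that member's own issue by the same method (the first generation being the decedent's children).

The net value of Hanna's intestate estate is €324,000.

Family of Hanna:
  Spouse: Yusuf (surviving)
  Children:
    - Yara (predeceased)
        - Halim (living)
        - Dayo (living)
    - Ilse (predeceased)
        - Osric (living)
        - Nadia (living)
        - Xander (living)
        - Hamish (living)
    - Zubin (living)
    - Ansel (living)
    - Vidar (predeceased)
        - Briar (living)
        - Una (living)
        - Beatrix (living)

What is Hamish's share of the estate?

The spouse counts as an additional share at the children's level, so there are 6 primary shares of €54,000. Yusuf takes one such share (€54,000).
The children's combined portion (€270,000) is divided into 5 shares of €54,000: Zubin and Ansel each take €54,000; Yara's €54,000 share passes to Yara's issue; Ilse's €54,000 share passes to Ilse's issue; Vidar's €54,000 share passes to Vidar's issue.
Yara's share (€54,000) is divided into 2 shares of €27,000: Halim and Dayo each take €27,000.
Ilse's share (€54,000) is divided into 4 shares of €13,500: Osric, Nadia, Xander, and Hamish each take €13,500.
Vidar's share (€54,000) is divided into 3 shares of €18,000: Briar, Una, and Beatrix each take €18,000.

Hamish receives €13,500.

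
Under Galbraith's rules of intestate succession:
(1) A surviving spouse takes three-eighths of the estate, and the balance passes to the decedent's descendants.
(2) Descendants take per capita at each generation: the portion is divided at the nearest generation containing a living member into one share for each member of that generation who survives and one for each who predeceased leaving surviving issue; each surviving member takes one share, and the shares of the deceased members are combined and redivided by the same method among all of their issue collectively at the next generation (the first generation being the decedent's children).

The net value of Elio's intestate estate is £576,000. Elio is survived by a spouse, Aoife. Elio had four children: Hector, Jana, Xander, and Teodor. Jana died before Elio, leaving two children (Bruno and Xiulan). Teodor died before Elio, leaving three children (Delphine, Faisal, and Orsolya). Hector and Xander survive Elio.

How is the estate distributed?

Aoife takes three-eighths of £576,000 = £216,000. The remaining £360,000 passes to the descendants.
The descendants' portion (£360,000) is divided at the children's generation into 4 shares of £90,000. Hector and Xander each take £90,000. The 2 shares of the deceased (Jana and Teodor) are combined into a pool of £180,000.
That pool (£180,000) is divided at the grandchildren's generation equally among Bruno, Xiulan, Delphine, Faisal, and Orsolya: £36,000 each.

Aoife: £216,000; Hector: £90,000; Bruno: £36,000; Xiulan: £36,000; Xander: £90,000; Delphine: £36,000; Faisal: £36,000; Orsolya: £36,000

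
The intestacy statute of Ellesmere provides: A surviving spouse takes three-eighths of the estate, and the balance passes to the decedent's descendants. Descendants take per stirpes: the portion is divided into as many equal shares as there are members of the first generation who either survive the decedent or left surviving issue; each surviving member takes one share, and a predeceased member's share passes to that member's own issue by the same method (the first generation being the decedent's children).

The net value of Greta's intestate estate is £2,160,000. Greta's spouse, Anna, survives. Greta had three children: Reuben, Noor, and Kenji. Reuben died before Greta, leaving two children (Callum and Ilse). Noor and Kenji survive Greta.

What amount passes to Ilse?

Ilse receives £225,000.

Anna takes three-eighths of £2,160,000 = £810,000. The remaining £1,350,000 passes to the descendants.
The descendants' portion (£1,350,000) is divided into 3 shares of £450,000: Noor and Kenji each take £450,000; Reuben's £450,000 share passes to Reuben's issue.
Reuben's share (£450,000) is divided into 2 shares of £225,000: Callum and Ilse each take £225,000.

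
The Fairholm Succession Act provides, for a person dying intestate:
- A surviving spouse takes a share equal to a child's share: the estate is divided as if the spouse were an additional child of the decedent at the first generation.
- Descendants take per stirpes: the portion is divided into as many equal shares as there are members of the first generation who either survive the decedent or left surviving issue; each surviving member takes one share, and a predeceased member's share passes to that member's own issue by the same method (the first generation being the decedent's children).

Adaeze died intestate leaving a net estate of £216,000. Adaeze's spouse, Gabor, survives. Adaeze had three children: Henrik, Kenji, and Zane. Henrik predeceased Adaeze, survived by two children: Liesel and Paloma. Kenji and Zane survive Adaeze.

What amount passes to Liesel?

The spouse counts as an additional share at the children's level, so there are 4 primary shares of £54,000. Gabor takes one such share (£54,000).
The children's combined portion (£162,000) is divided into 3 shares of £54,000: Kenji and Zane each take £54,000; Henrik's £54,000 share passes to Henrik's issue.
Henrik's share (£54,000) is divided into 2 shares of £27,000: Liesel and Paloma each take £27,000.

Liesel receives £27,000.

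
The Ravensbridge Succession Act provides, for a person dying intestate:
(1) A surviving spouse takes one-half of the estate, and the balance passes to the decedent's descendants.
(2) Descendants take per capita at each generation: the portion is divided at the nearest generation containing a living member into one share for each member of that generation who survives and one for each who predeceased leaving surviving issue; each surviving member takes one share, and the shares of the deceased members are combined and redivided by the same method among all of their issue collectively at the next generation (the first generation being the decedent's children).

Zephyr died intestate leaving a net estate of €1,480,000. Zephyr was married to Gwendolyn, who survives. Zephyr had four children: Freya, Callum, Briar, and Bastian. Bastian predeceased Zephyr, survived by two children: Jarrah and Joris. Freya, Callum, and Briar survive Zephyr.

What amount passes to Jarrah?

Jarrah receives €92,500.

Gwendolyn takes one-half of €1,480,000 = €740,000. The remaining €740,000 passes to the descendants.
The descendants' portion (€740,000) is divided at the children's generation into 4 shares of €185,000. Freya, Callum, and Briar each take €185,000. The remaining share for the deceased Bastian (€185,000) is carried to the next generation.
That pool (€185,000) is divided at the grandchildren's generation equally among Jarrah and Joris: €92,500 each.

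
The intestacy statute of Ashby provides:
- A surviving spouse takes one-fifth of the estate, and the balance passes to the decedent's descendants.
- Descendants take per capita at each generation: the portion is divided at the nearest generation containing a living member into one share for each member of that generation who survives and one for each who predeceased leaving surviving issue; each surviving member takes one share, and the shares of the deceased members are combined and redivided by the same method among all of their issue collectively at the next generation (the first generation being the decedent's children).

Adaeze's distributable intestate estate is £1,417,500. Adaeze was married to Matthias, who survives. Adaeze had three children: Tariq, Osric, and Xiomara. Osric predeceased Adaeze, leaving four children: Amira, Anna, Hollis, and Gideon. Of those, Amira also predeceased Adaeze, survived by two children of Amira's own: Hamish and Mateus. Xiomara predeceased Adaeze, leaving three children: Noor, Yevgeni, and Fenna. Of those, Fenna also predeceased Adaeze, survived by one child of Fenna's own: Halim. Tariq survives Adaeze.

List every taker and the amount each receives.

Matthias takes one-fifth of £1,417,500 = £283,500. The remaining £1,134,000 passes to the descendants.
The descendants' portion (£1,134,000) is divided at the children's generation into 3 shares of £378,000. Tariq takes £378,000. The 2 shares of the deceased (Osric and Xiomara) are combined into a pool of £756,000.
That pool (£756,000) is divided at the grandchildren's generation into 7 shares of £108,000. Anna, Hollis, Gideon, Noor, and Yevgeni each take £108,000. The 2 shares of the deceased (Amira and Fenna) are combined into a pool of £216,000.
That pool (£216,000) is divided at the great-grandchildren's generation equally among Hamish, Mateus, and Halim: £72,000 each.

Matthias: £283,500; Tariq: £378,000; Hamish: £72,000; Mateus: £72,000; Anna: £108,000; Hollis: £108,000; Gideon: £108,000; Noor: £108,000; Yevgeni: £108,000; Halim: £72,000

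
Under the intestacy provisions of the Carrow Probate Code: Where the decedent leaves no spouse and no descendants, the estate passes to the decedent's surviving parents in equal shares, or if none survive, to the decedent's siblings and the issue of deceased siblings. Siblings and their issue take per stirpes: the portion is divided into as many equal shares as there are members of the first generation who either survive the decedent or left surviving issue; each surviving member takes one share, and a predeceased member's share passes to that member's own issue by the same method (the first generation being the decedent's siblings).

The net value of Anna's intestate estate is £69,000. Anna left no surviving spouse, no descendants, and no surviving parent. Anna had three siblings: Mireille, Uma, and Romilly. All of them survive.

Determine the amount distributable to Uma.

Uma receives £23,000.

The entire £69,000 passes to the siblings and their issue.
That amount (£69,000) is divided into 3 shares of £23,000: Mireille, Uma, and Romilly each take £23,000.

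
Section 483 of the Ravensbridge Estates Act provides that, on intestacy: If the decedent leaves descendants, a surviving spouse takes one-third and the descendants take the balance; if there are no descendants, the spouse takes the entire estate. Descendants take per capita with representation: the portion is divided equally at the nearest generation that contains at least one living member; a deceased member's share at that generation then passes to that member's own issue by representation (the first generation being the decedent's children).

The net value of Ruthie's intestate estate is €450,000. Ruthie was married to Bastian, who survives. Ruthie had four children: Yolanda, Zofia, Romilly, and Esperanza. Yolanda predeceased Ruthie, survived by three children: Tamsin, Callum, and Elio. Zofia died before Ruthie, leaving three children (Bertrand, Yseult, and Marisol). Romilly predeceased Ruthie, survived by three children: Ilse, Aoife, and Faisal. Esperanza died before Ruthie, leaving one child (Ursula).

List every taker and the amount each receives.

Bastian takes one-third of €450,000 = €150,000. The remaining €300,000 passes to the descendants.
No child survives, so the initial division is made at the grandchildren's generation.
The descendants' portion (€300,000) is divided into 10 shares of €30,000: Tamsin, Callum, Elio, Bertrand, Yseult, Marisol, Ilse, Aoife, Faisal, and Ursula each take €30,000.

Bastian: €150,000; Tamsin: €30,000; Callum: €30,000; Elio: €30,000; Bertrand: €30,000; Yseult: €30,000; Marisol: €30,000; Ilse: €30,000; Aoife: €30,000; Faisal: €30,000; Ursula: €30,000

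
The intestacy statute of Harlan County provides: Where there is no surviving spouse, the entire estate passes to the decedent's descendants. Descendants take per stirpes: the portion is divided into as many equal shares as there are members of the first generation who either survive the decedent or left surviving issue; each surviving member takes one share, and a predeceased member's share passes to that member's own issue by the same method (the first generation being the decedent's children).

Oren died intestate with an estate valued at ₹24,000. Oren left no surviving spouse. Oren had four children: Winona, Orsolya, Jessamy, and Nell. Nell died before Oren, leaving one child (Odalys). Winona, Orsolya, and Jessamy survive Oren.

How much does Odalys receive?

The entire ₹24,000 passes to the descendants.
That amount (₹24,000) is divided into 4 shares of ₹6,000: Winona, Orsolya, and Jessamy each take ₹6,000; Nell's ₹6,000 share passes to Nell's issue.
Nell's share (₹6,000) passes entirely to Odalys.

Odalys receives ₹6,000.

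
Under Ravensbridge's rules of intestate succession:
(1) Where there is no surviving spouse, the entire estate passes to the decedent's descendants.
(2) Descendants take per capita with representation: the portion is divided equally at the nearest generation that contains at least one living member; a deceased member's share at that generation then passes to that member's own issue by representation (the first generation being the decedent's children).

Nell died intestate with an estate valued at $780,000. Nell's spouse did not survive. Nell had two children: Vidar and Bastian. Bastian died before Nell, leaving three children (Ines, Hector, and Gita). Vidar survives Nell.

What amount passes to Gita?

Gita receives $130,000.

The entire $780,000 passes to the descendants.
That amount ($780,000) is divided into 2 shares of $390,000: Vidar takes $390,000; Bastian's $390,000 share passes to Bastian's issue.
Bastian's share ($390,000) is divided into 3 shares of $130,000: Ines, Hector, and Gita each take $130,000.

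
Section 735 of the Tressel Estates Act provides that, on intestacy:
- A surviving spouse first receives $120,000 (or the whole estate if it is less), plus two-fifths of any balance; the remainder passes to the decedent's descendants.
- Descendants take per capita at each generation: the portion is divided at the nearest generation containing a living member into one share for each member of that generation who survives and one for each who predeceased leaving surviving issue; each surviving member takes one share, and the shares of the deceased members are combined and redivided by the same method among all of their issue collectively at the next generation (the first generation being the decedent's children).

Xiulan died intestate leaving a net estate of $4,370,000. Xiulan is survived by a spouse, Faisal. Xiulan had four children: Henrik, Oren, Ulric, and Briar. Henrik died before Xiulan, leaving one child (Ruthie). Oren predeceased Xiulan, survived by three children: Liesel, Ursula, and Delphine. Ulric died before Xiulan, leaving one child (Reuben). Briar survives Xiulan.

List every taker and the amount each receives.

Faisal first takes $120,000, leaving a balance of $4,250,000. Faisal then takes two-fifths of the balance ($1,700,000), for a total of $1,820,000. The remaining $2,550,000 passes to the descendants.
The descendants' portion ($2,550,000) is divided at the children's generation into 4 shares of $637,500. Briar takes $637,500. The 3 shares of the deceased (Henrik, Oren, and Ulric) are combined into a pool of $1,912,500.
That pool ($1,912,500) is divided at the grandchildren's generation equally among Ruthie, Liesel, Ursula, Delphine, and Reuben: $382,500 each.

Faisal: $1,820,000; Ruthie: $382,500; Liesel: $382,500; Ursula: $382,500; Delphine: $382,500; Reuben: $382,500; Briar: $637,500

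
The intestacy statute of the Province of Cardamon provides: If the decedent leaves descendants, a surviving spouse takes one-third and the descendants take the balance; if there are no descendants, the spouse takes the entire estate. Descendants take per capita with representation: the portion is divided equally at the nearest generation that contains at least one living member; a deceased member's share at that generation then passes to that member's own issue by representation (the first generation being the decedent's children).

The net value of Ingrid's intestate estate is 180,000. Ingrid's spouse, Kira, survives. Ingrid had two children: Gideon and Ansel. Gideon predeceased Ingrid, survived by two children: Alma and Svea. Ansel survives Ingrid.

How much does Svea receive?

Kira takes one-third of 180,000 = 60,000. The remaining 120,000 passes to the descendants.
The descendants' portion (120,000) is divided into 2 shares of 60,000: Ansel takes 60,000; Gideon's 60,000 share passes to Gideon's issue.
Gideon's share (60,000) is divided into 2 shares of 30,000: Alma and Svea each take 30,000.

Svea receives 30,000.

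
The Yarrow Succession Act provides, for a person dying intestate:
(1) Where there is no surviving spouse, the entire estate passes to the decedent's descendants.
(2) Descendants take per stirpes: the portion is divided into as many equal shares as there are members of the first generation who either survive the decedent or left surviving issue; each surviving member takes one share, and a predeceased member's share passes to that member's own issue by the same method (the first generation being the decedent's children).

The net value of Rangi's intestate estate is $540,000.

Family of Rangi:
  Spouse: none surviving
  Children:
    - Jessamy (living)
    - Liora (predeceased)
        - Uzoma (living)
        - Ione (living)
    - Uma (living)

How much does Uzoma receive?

The entire $540,000 passes to the descendants.
That amount ($540,000) is divided into 3 shares of $180,000: Jessamy and Uma each take $180,000; Liora's $180,000 share passes to Liora's issue.
Liora's share ($180,000) is divided into 2 shares of $90,000: Uzoma and Ione each take $90,000.

Uzoma receives $90,000.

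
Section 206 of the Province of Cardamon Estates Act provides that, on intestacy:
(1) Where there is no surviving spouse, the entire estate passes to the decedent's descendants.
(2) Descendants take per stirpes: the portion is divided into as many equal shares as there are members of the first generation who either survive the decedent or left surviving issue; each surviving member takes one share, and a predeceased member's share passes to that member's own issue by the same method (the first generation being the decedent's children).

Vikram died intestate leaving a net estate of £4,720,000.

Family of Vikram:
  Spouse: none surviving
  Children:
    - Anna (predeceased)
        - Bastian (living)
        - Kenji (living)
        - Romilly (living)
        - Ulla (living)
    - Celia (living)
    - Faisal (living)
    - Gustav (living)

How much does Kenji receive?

The entire £4,720,000 passes to the descendants.
That amount (£4,720,000) is divided into 4 shares of £1,180,000: Celia, Faisal, and Gustav each take £1,180,000; Anna's £1,180,000 share passes to Anna's issue.
Anna's share (£1,180,000) is divided into 4 shares of £295,000: Bastian, Kenji, Romilly, and Ulla each take £295,000.

Kenji receives £295,000.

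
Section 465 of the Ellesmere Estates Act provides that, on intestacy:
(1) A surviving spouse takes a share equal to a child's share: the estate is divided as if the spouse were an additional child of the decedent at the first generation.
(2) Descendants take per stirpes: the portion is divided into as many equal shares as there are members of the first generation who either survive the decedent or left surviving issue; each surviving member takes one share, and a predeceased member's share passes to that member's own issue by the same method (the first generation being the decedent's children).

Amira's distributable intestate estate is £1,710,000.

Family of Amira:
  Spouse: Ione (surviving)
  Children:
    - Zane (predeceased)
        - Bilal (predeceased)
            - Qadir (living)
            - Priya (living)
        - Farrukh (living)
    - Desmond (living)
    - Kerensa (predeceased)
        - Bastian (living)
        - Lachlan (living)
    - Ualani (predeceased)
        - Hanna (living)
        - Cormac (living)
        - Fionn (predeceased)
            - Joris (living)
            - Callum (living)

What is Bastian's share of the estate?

The spouse counts as an additional share at the children's level, so there are 5 primary shares of £342,000. Ione takes one such share (£342,000).
The children's combined portion (£1,368,000) is divided into 4 shares of £342,000: Desmond takes £342,000; Zane's £342,000 share passes to Zane's issue; Kerensa's £342,000 share passes to Kerensa's issue; Ualani's £342,000 share passes to Ualani's issue.
Zane's share (£342,000) is divided into 2 shares of £171,000: Farrukh takes £171,000; Bilal's £171,000 share passes to Bilal's issue.
Bilal's share (£171,000) is divided into 2 shares of £85,500: Qadir and Priya each take £85,500.
Kerensa's share (£342,000) is divided into 2 shares of £171,000: Bastian and Lachlan each take £171,000.
Ualani's share (£342,000) is divided into 3 shares of £114,000: Hanna and Cormac each take £114,000; Fionn's £114,000 share passes to Fionn's issue.
Fionn's share (£114,000) is divided into 2 shares of £57,000: Joris and Callum each take £57,000.

Bastian receives £171,000.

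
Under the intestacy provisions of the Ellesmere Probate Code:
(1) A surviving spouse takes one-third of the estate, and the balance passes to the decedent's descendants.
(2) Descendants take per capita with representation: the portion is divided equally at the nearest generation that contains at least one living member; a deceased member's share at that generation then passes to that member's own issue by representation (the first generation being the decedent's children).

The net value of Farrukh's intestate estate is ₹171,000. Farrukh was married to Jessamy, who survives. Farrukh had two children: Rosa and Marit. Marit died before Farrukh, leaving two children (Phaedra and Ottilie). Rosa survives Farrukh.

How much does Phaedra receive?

Jessamy takes one-third of ₹171,000 = ₹57,000. The remaining ₹114,000 passes to the descendants.
The descendants' portion (₹114,000) is divided into 2 shares of ₹57,000: Rosa takes ₹57,000; Marit's ₹57,000 share passes to Marit's issue.
Marit's share (₹57,000) is divided into 2 shares of ₹28,500: Phaedra and Ottilie each take ₹28,500.

Phaedra receives ₹28,500.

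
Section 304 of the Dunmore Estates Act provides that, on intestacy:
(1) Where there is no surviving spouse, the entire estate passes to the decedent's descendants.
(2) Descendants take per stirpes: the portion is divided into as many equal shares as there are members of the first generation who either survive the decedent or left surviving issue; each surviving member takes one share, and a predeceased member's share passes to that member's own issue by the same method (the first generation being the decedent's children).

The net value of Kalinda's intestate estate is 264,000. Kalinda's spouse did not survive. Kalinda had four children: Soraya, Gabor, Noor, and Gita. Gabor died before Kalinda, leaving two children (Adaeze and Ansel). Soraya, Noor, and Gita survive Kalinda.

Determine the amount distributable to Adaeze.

The entire 264,000 passes to the descendants.
That amount (264,000) is divided into 4 shares of 66,000: Soraya, Noor, and Gita each take 66,000; Gabor's 66,000 share passes to Gabor's issue.
Gabor's share (66,000) is divided into 2 shares of 33,000: Adaeze and Ansel each take 33,000.

Adaeze receives 33,000.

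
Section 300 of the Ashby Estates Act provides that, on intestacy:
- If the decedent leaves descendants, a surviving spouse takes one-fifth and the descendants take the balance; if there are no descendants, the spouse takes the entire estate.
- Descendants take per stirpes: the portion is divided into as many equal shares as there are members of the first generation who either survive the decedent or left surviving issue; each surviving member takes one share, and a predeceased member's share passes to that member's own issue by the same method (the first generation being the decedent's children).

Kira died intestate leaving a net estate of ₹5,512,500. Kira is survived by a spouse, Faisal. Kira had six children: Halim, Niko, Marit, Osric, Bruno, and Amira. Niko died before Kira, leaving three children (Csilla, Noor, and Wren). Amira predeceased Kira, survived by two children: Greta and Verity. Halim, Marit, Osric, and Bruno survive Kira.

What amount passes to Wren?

Wren receives ₹245,000.

Faisal takes one-fifth of ₹5,512,500 = ₹1,102,500. The remaining ₹4,410,000 passes to the descendants.
The descendants' portion (₹4,410,000) is divided into 6 shares of ₹735,000: Halim, Marit, Osric, and Bruno each take ₹735,000; Niko's ₹735,000 share passes to Niko's issue; Amira's ₹735,000 share passes to Amira's issue.
Niko's share (₹735,000) is divided into 3 shares of ₹245,000: Csilla, Noor, and Wren each take ₹245,000.
Amira's share (₹735,000) is divided into 2 shares of ₹367,500: Greta and Verity each take ₹367,500.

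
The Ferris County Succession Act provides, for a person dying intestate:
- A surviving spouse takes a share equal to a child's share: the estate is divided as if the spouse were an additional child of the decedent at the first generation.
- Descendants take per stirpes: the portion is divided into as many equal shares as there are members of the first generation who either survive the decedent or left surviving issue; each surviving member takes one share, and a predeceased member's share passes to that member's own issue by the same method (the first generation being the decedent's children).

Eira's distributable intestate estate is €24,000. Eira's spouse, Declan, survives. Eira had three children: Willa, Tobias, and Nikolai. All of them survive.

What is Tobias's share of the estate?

Tobias receives €6,000.

The spouse counts as an additional share at the children's level, so there are 4 primary shares of €6,000. Declan takes one such share (€6,000).
The children's combined portion (€18,000) is divided into 3 shares of €6,000: Willa, Tobias, and Nikolai each take €6,000.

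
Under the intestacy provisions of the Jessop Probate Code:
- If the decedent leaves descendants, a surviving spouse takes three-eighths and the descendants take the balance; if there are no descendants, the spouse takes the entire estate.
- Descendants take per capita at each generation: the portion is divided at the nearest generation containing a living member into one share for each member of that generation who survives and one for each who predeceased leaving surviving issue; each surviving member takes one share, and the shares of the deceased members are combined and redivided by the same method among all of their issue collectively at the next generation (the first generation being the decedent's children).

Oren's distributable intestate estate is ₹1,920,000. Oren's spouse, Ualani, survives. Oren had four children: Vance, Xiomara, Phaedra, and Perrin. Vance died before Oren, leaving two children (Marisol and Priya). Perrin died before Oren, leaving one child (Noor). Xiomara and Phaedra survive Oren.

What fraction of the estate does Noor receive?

Ualani takes three-eighths of ₹1,920,000 = ₹720,000. The remaining ₹1,200,000 passes to the descendants.
The descendants' portion (₹1,200,000) is divided at the children's generation into 4 shares of ₹300,000. Xiomara and Phaedra each take ₹300,000. The 2 shares of the deceased (Vance and Perrin) are combined into a pool of ₹600,000.
That pool (₹600,000) is divided at the grandchildren's generation equally among Marisol, Priya, and Noor: ₹200,000 each.

Noor receives 5/48 of the estate.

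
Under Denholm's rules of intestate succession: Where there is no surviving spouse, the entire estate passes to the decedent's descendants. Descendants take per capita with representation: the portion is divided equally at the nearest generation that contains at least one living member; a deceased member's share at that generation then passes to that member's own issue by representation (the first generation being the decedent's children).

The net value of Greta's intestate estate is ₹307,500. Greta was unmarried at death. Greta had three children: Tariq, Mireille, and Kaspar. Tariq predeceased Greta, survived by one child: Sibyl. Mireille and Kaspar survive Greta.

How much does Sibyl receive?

Sibyl receives ₹102,500.

The entire ₹307,500 passes to the descendants.
That amount (₹307,500) is divided into 3 shares of ₹102,500: Mireille and Kaspar each take ₹102,500; Tariq's ₹102,500 share passes to Tariq's issue.
Tariq's share (₹102,500) passes entirely to Sibyl.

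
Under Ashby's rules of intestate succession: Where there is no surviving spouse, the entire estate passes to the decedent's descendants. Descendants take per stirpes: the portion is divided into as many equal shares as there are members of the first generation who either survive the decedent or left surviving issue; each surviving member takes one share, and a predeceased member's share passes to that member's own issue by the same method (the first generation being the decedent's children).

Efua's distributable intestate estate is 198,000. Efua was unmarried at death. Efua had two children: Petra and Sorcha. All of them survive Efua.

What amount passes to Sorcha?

Sorcha receives 99,000.

The entire 198,000 passes to the descendants.
That amount (198,000) is divided into 2 shares of 99,000: Petra and Sorcha each take 99,000.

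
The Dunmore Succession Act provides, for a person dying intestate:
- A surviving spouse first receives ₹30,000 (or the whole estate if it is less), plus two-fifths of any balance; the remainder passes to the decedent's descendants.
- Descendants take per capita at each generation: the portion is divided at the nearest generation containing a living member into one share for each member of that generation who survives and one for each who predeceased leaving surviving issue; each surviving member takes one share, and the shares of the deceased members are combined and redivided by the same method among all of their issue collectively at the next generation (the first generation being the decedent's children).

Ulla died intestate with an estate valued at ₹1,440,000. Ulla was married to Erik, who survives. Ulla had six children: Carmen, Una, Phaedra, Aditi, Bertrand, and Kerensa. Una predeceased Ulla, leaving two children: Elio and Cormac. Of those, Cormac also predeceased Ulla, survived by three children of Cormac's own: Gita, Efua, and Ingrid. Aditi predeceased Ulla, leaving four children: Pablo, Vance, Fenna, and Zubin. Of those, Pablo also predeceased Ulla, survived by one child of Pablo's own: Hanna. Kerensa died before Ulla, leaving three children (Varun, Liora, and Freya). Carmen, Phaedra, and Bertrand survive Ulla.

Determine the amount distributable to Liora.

Erik first takes ₹30,000, leaving a balance of ₹1,410,000. Erik then takes two-fifths of the balance (₹564,000), for a total of ₹594,000. The remaining ₹846,000 passes to the descendants.
The descendants' portion (₹846,000) is divided at the children's generation into 6 shares of ₹141,000. Carmen, Phaedra, and Bertrand each take ₹141,000. The 3 shares of the deceased (Una, Aditi, and Kerensa) are combined into a pool of ₹423,000.
That pool (₹423,000) is divided at the grandchildren's generation into 9 shares of ₹47,000. Elio, Vance, Fenna, Zubin, Varun, Liora, and Freya each take ₹47,000. The 2 shares of the deceased (Cormac and Pablo) are combined into a pool of ₹94,000.
That pool (₹94,000) is divided at the great-grandchildren's generation equally among Gita, Efua, Ingrid, and Hanna: ₹23,500 each.

Liora receives ₹47,000.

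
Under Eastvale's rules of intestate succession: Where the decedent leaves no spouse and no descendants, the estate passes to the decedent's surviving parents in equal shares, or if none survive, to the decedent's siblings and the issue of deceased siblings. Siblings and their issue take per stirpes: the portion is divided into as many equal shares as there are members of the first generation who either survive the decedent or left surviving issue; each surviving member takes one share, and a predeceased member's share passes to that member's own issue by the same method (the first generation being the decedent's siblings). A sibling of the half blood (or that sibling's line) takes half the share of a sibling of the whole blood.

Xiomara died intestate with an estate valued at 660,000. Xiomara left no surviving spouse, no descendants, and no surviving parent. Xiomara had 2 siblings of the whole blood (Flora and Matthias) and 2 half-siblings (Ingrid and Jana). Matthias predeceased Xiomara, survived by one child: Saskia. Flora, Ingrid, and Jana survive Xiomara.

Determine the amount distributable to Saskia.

The entire 660,000 passes to the siblings and their issue.
Counting each half-blood sibling's line as half a unit, there are 3 units in 660,000, so one unit is 220,000. Whole-blood lines (Flora and Matthias) take 220,000 each; half-blood lines (Ingrid and Jana) take 110,000 each.
Matthias's share (220,000) passes entirely to Saskia.

Saskia receives 220,000.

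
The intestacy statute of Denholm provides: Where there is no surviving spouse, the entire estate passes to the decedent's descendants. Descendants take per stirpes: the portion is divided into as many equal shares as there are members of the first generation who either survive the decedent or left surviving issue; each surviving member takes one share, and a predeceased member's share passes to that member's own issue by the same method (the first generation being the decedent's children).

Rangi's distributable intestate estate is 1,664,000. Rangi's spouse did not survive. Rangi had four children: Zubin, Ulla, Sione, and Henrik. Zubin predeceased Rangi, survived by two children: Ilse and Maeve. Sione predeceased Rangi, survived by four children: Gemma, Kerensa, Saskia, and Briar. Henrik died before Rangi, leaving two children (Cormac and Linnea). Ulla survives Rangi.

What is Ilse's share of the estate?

Ilse receives 208,000.

The entire 1,664,000 passes to the descendants.
That amount (1,664,000) is divided into 4 shares of 416,000: Ulla takes 416,000; Zubin's 416,000 share passes to Zubin's issue; Sione's 416,000 share passes to Sione's issue; Henrik's 416,000 share passes to Henrik's issue.
Zubin's share (416,000) is divided into 2 shares of 208,000: Ilse and Maeve each take 208,000.
Sione's share (416,000) is divided into 4 shares of 104,000: Gemma, Kerensa, Saskia, and Briar each take 104,000.
Henrik's share (416,000) is divided into 2 shares of 208,000: Cormac and Linnea each take 208,000.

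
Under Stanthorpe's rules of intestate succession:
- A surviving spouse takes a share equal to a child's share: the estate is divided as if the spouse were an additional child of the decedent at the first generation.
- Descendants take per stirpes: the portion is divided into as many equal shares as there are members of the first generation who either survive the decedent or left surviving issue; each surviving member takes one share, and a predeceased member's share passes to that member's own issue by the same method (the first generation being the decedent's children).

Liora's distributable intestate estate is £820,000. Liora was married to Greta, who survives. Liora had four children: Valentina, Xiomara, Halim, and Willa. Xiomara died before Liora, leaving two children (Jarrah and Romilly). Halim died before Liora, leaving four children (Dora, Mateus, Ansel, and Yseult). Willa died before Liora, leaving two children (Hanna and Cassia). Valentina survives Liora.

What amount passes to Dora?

Dora receives £41,000.

The spouse counts as an additional share at the children's level, so there are 5 primary shares of £164,000. Greta takes one such share (£164,000).
The children's combined portion (£656,000) is divided into 4 shares of £164,000: Valentina takes £164,000; Xiomara's £164,000 share passes to Xiomara's issue; Halim's £164,000 share passes to Halim's issue; Willa's £164,000 share passes to Willa's issue.
Xiomara's share (£164,000) is divided into 2 shares of £82,000: Jarrah and Romilly each take £82,000.
Halim's share (£164,000) is divided into 4 shares of £41,000: Dora, Mateus, Ansel, and Yseult each take £41,000.
Willa's share (£164,000) is divided into 2 shares of £82,000: Hanna and Cassia each take £82,000.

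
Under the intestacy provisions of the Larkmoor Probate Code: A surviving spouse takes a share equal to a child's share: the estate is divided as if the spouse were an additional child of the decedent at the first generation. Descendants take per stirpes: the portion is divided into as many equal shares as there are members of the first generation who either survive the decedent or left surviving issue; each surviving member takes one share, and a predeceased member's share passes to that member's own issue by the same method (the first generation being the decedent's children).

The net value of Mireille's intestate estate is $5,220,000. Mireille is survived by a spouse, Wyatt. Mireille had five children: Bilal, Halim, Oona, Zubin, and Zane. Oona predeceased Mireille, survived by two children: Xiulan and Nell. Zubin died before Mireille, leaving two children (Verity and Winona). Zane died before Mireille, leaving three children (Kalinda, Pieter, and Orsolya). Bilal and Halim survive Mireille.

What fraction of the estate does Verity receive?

The spouse counts as an additional share at the children's level, so there are 6 primary shares of $870,000. Wyatt takes one such share ($870,000).
The children's combined portion ($4,350,000) is divided into 5 shares of $870,000: Bilal and Halim each take $870,000; Oona's $870,000 share passes to Oona's issue; Zubin's $870,000 share passes to Zubin's issue; Zane's $870,000 share passes to Zane's issue.
Oona's share ($870,000) is divided into 2 shares of $435,000: Xiulan and Nell each take $435,000.
Zubin's share ($870,000) is divided into 2 shares of $435,000: Verity and Winona each take $435,000.
Zane's share ($870,000) is divided into 3 shares of $290,000: Kalinda, Pieter, and Orsolya each take $290,000.

Verity receives 1/12 of the estate.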